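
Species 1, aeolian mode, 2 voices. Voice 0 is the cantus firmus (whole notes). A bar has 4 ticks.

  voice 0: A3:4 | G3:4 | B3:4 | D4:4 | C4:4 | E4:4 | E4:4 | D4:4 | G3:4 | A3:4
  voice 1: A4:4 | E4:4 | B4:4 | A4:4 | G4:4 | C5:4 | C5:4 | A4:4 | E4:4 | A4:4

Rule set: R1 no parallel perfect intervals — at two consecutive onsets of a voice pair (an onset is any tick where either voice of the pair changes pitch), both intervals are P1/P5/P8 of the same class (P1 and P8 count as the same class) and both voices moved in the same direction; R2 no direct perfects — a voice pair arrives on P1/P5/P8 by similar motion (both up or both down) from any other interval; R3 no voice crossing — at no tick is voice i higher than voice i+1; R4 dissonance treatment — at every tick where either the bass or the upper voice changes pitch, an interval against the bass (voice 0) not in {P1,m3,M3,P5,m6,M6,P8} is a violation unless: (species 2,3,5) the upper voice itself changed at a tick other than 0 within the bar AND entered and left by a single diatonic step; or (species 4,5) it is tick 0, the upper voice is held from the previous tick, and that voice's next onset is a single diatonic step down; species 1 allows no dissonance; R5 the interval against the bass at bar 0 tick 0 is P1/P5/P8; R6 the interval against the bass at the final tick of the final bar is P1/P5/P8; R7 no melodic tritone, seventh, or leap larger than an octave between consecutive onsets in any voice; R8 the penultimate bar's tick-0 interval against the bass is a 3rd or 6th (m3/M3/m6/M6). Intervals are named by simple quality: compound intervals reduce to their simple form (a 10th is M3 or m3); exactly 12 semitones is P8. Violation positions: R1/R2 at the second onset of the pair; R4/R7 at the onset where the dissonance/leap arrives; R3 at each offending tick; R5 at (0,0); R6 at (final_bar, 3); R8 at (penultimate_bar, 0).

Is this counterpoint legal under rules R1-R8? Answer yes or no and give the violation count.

No (4 violations)

bar 0: v0=A3 v1=A4 (P8)
bar 1: v0=G3 v1=E4 (M6)
bar 2: v0=B3 v1=B4 (P8)
bar 3: v0=D4 v1=A4 (P5)
bar 4: v0=C4 v1=G4 (P5)
bar 5: v0=E4 v1=C5 (m6)
bar 6: v0=E4 v1=C5 (m6)
bar 7: v0=D4 v1=A4 (P5)
bar 8: v0=G3 v1=E4 (M6)
bar 9: v0=A3 v1=A4 (P8)
  R2 @ bar2.0: G3/E4 M6 -> B3/B4 P8 similar
  R1 @ bar4.0: D4/A4 P5 -> C4/G4 P5 similar
  R2 @ bar7.0: E4/C5 m6 -> D4/A4 P5 similar
  R2 @ bar9.0: G3/E4 M6 -> A3/A4 P8 similar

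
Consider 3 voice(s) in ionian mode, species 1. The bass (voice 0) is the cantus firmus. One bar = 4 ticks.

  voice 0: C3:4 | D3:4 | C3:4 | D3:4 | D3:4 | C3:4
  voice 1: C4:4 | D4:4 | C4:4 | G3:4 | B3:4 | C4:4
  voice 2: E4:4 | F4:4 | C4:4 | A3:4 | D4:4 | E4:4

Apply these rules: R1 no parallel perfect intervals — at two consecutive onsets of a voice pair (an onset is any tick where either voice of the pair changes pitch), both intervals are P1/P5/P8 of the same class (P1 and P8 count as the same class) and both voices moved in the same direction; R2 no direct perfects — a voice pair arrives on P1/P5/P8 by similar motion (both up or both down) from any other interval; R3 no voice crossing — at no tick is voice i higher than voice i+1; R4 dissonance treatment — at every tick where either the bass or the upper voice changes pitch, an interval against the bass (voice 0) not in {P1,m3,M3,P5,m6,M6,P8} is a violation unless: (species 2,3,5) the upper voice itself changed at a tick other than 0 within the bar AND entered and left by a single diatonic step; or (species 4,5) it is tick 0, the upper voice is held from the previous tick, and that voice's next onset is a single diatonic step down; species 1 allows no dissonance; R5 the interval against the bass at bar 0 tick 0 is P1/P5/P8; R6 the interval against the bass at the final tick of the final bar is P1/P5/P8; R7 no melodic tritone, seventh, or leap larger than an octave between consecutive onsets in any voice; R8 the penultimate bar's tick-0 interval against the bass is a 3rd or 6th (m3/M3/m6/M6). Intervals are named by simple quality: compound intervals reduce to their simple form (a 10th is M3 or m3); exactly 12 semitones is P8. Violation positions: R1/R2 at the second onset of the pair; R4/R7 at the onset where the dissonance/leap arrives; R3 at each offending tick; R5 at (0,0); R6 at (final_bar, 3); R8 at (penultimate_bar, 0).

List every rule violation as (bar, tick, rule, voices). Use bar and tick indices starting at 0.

(0, 0, R5, (0, 2))
(1, 0, R1, (0, 1))
(2, 0, R1, (0, 1))
(2, 0, R2, (0, 2))
(2, 0, R2, (1, 2))
(3, 0, R4, (0, 1))
(4, 0, R8, (0, 2))
(5, 3, R6, (0, 2))

bar 0: v0=C3 v1=C4 v2=E4 downbeat M3
bar 1: v0=D3 v1=D4 v2=F4 downbeat m3
bar 2: v0=C3 v1=C4 v2=C4 downbeat P8
bar 3: v0=D3 v1=G3 v2=A3 downbeat P5
bar 4: v0=D3 v1=B3 v2=D4 downbeat P8
bar 5: v0=C3 v1=C4 v2=E4 downbeat M3
  -> R5 @ bar 0 tick 0 v(0, 2): opens on M3
  -> R1 @ bar 1 tick 0 v(0, 1): C3/C4 P8 -> D3/D4 P8 similar
  -> R1 @ bar 2 tick 0 v(0, 1): D3/D4 P8 -> C3/C4 P8 similar
  -> R2 @ bar 2 tick 0 v(0, 2): D3/F4 m3 -> C3/C4 P8 similar
  -> R2 @ bar 2 tick 0 v(1, 2): D4/F4 m3 -> C4/C4 P1 similar
  -> R4 @ bar 3 tick 0 v(0, 1): D3/G3 P4 untreated
  -> R8 @ bar 4 tick 0 v(0, 2): penult P8 not 3rd/6th
  -> R6 @ bar 5 tick 3 v(0, 2): closes on M3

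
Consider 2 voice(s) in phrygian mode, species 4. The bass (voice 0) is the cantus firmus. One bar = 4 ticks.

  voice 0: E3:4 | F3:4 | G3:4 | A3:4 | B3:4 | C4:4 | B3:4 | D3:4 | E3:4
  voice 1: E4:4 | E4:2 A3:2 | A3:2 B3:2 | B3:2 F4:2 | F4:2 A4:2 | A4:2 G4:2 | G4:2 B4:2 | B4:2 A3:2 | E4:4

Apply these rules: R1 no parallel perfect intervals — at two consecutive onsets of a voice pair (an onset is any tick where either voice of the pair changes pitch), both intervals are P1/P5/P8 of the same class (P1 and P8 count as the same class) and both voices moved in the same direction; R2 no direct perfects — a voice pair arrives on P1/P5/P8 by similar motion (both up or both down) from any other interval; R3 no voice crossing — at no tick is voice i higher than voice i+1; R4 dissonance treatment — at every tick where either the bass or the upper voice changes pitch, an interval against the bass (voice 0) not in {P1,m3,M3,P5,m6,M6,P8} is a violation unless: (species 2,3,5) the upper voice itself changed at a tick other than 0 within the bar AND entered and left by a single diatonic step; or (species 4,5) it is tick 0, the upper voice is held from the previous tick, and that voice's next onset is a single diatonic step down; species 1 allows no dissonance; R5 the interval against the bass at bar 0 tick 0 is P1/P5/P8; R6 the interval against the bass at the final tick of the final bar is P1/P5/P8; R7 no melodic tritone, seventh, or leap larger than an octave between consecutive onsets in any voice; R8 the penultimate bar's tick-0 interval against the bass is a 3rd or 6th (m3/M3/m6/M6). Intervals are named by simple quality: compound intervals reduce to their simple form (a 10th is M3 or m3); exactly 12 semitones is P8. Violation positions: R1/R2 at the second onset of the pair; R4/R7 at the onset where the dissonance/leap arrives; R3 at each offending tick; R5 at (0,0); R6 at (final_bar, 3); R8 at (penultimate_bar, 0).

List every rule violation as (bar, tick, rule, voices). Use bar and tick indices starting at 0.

(1, 0, R4, (0, 1))
(2, 0, R4, (0, 1))
(3, 0, R4, (0, 1))
(3, 2, R7, (1,))
(4, 0, R4, (0, 1))
(4, 2, R4, (0, 1))
(7, 2, R7, (1,))
(8, 0, R2, (0, 1))

bar 0: v0=E3 v1=E4 downbeat P8
bar 1: v0=F3 v1=E4 downbeat M7
bar 2: v0=G3 v1=A3 downbeat M2
bar 3: v0=A3 v1=B3 downbeat M2
bar 4: v0=B3 v1=F4 downbeat TT
bar 5: v0=C4 v1=A4 downbeat M6
bar 6: v0=B3 v1=G4 downbeat m6
bar 7: v0=D3 v1=B4 downbeat M6
bar 8: v0=E3 v1=E4 downbeat P8
  -> R4 @ bar 1 tick 0 v(0, 1): F3/E4 M7 untreated
  -> R4 @ bar 2 tick 0 v(0, 1): G3/A3 M2 untreated
  -> R4 @ bar 3 tick 0 v(0, 1): A3/B3 M2 untreated
  -> R7 @ bar 3 tick 2 v(1,): B3->F4 leap 6st
  -> R4 @ bar 4 tick 0 v(0, 1): B3/F4 TT untreated
  -> R4 @ bar 4 tick 2 v(0, 1): B3/A4 m7 untreated
  -> R7 @ bar 7 tick 2 v(1,): B4->A3 leap 14st
  -> R2 @ bar 8 tick 0 v(0, 1): D3/A3 P5 -> E3/E4 P8 similar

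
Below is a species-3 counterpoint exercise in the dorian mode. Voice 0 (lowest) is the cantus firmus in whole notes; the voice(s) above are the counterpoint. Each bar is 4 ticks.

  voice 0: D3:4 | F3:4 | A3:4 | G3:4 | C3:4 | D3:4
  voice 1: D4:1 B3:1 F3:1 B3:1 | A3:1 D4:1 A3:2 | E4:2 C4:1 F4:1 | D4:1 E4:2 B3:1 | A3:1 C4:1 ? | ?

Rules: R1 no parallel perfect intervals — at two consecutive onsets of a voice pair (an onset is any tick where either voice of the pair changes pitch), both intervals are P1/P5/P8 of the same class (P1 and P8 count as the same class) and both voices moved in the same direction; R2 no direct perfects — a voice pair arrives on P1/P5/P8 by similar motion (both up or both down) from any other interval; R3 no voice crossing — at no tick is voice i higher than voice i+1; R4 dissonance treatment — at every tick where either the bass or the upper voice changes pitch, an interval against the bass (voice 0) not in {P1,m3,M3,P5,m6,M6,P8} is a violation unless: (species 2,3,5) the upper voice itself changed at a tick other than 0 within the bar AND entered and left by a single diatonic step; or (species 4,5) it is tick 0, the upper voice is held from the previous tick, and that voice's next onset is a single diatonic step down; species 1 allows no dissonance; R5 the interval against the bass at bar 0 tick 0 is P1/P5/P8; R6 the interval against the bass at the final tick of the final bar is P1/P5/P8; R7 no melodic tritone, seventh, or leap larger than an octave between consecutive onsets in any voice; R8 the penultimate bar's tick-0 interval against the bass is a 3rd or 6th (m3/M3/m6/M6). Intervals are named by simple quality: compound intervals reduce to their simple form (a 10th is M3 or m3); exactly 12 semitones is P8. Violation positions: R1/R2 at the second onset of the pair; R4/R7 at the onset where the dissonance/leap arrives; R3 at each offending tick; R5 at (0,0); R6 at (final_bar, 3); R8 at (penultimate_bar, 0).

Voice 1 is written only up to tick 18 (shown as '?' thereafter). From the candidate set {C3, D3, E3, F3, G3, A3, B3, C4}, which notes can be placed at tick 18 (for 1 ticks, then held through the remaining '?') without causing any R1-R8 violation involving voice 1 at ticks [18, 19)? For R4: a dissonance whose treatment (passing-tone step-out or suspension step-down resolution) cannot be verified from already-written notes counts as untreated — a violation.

C3: legal
D3: violates R4,R7
E3: legal
F3: violates R4
G3: legal
A3: legal
B3: violates R4
C4: legal

{A3, C3, C4, E3, G3}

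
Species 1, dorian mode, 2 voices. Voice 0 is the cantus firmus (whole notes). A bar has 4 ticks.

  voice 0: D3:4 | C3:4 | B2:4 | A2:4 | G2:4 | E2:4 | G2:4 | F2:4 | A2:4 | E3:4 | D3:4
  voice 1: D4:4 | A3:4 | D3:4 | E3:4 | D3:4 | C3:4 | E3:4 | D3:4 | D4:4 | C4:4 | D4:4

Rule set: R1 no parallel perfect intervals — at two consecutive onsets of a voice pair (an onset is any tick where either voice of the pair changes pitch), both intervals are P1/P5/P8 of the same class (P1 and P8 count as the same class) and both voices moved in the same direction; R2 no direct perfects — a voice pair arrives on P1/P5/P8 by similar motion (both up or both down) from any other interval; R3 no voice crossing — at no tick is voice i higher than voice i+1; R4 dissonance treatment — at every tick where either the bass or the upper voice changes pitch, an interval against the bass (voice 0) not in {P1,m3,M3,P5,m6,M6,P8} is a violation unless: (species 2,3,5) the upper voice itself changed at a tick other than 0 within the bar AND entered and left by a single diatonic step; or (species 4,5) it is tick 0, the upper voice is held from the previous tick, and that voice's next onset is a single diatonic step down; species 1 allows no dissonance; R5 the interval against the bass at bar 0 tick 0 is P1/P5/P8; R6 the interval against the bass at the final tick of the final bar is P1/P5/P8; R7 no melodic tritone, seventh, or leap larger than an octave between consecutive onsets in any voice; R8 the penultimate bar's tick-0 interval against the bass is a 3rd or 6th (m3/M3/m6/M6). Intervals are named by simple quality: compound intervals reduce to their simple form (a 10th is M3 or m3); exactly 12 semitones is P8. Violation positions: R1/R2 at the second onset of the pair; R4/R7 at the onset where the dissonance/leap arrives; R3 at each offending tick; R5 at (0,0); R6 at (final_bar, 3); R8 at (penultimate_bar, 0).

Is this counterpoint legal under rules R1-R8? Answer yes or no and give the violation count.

No (2 violations)

bar 0: v0=D3 v1=D4 (P8)
bar 1: v0=C3 v1=A3 (M6)
bar 2: v0=B2 v1=D3 (m3)
bar 3: v0=A2 v1=E3 (P5)
bar 4: v0=G2 v1=D3 (P5)
bar 5: v0=E2 v1=C3 (m6)
bar 6: v0=G2 v1=E3 (M6)
bar 7: v0=F2 v1=D3 (M6)
bar 8: v0=A2 v1=D4 (P4)
bar 9: v0=E3 v1=C4 (m6)
bar 10: v0=D3 v1=D4 (P8)
  R1 @ bar4.0: A2/E3 P5 -> G2/D3 P5 similar
  R4 @ bar8.0: A2/D4 P4 untreated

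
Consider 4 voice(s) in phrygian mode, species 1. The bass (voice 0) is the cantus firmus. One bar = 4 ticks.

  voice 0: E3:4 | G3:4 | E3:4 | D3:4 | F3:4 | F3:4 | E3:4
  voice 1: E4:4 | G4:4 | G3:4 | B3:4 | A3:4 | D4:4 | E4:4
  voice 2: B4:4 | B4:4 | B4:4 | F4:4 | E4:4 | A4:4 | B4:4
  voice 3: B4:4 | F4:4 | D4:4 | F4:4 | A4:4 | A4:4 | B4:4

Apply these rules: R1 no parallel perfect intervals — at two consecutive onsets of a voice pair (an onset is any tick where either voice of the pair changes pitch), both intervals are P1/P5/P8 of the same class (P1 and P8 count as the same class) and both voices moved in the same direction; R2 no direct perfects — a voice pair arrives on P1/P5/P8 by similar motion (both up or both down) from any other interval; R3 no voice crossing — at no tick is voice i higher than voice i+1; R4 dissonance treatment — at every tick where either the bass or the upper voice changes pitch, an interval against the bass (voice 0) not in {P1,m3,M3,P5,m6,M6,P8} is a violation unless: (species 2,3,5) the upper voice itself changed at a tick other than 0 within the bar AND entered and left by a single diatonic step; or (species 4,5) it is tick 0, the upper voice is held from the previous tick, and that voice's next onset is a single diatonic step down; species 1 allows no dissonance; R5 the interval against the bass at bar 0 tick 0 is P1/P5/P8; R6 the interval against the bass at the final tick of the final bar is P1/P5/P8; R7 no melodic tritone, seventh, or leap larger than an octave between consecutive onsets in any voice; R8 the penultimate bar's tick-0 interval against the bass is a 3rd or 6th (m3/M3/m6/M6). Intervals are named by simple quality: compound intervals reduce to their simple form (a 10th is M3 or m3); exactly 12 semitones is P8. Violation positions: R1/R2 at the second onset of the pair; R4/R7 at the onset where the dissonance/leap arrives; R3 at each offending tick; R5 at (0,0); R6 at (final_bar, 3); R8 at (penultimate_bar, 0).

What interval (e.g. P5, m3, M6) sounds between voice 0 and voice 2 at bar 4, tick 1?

voice 0=F3 voice 2=E4 -> M7

M7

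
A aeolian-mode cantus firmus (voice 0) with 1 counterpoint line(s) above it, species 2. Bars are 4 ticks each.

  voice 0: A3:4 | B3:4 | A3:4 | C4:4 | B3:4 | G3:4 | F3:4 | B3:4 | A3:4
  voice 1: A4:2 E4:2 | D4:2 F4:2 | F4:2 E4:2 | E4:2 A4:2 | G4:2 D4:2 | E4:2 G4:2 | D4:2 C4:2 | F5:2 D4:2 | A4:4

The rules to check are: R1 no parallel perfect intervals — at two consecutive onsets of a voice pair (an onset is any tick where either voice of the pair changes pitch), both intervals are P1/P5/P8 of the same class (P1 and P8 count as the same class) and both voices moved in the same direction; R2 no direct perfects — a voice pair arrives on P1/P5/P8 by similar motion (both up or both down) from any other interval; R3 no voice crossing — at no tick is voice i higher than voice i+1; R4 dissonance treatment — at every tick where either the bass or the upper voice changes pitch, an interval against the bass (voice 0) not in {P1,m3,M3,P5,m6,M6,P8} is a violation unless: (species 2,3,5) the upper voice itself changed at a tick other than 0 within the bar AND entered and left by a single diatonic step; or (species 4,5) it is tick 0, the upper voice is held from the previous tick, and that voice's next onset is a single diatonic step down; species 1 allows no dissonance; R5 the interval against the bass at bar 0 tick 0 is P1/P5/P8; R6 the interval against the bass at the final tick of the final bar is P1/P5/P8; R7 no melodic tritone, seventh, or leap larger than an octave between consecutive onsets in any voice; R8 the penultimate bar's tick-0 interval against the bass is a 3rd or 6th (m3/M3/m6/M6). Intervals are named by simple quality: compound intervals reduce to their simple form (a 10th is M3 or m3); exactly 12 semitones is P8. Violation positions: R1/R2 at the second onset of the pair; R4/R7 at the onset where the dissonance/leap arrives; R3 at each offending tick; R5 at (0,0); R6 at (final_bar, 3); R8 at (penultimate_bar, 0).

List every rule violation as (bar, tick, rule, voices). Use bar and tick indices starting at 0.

(1, 2, R4, (0, 1))
(7, 0, R4, (0, 1))
(7, 0, R7, (0,))
(7, 0, R7, (1,))
(7, 0, R8, (0, 1))
(7, 2, R7, (1,))

bar 0: v0=A3 v1=A4 downbeat P8
bar 1: v0=B3 v1=D4 downbeat m3
bar 2: v0=A3 v1=F4 downbeat m6
bar 3: v0=C4 v1=E4 downbeat M3
bar 4: v0=B3 v1=G4 downbeat m6
bar 5: v0=G3 v1=E4 downbeat M6
bar 6: v0=F3 v1=D4 downbeat M6
bar 7: v0=B3 v1=F5 downbeat TT
bar 8: v0=A3 v1=A4 downbeat P8
  -> R4 @ bar 1 tick 2 v(0, 1): B3/F4 TT untreated
  -> R4 @ bar 7 tick 0 v(0, 1): B3/F5 TT untreated
  -> R7 @ bar 7 tick 0 v(0,): F3->B3 leap 6st
  -> R7 @ bar 7 tick 0 v(1,): C4->F5 leap 17st
  -> R8 @ bar 7 tick 0 v(0, 1): penult TT not 3rd/6th
  -> R7 @ bar 7 tick 2 v(1,): F5->D4 leap 15st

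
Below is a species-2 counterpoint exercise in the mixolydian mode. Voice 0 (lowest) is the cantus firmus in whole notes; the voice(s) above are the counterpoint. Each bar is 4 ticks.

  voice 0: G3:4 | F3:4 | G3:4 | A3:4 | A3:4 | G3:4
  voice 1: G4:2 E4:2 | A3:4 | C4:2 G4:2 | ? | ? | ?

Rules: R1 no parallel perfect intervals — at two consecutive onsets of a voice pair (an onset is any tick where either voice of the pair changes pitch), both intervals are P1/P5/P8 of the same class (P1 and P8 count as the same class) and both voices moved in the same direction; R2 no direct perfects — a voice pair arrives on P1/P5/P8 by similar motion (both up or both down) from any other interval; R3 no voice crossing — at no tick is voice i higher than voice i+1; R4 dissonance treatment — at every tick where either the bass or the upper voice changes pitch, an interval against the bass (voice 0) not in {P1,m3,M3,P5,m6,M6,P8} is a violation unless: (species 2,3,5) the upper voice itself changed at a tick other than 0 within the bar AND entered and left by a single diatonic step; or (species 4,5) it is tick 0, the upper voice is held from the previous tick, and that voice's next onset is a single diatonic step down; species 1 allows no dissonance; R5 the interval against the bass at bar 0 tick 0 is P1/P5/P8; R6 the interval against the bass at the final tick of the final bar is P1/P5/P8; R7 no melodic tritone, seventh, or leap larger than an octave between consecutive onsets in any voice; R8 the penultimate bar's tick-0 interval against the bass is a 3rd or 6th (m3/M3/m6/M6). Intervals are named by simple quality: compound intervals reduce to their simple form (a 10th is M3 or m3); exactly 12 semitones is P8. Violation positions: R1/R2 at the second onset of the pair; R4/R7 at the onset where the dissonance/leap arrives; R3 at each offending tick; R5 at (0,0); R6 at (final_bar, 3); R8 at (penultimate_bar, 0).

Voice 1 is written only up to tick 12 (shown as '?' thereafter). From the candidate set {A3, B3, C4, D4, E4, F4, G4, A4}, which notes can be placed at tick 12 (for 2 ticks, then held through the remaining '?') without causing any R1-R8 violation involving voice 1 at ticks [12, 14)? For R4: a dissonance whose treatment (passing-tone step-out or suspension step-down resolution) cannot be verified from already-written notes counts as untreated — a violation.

A3: violates R7
B3: violates R4
C4: legal
D4: violates R4
E4: legal
F4: legal
G4: violates R4
A4: violates R1

{C4, E4, F4}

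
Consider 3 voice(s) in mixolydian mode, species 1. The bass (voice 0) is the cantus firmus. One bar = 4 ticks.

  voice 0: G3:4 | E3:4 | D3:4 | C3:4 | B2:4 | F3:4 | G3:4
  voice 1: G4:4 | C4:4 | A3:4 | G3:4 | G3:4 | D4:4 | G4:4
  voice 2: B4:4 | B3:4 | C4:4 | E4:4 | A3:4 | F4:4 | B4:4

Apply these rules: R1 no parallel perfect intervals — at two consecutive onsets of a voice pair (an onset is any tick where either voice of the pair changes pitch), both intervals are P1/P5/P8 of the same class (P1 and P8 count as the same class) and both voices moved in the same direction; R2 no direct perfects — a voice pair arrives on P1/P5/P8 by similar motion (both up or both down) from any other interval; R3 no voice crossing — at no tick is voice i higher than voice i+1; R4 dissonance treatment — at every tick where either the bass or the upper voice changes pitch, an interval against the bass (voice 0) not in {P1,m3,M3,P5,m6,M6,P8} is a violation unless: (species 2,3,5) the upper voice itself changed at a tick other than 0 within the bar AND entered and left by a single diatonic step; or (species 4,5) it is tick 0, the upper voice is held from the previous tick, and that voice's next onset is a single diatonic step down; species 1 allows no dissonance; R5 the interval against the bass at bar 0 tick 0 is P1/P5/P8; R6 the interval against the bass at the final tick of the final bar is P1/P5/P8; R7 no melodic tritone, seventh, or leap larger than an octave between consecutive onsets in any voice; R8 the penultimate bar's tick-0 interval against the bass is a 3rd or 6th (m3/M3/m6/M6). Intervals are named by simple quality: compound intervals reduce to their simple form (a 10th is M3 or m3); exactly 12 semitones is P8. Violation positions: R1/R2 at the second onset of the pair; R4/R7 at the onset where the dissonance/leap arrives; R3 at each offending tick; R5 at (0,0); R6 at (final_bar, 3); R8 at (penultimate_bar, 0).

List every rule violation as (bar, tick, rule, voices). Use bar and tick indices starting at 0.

bar 0: v0=G3 v1=G4 v2=B4 downbeat M3
bar 1: v0=E3 v1=C4 v2=B3 downbeat P5
bar 2: v0=D3 v1=A3 v2=C4 downbeat m7
bar 3: v0=C3 v1=G3 v2=E4 downbeat M3
bar 4: v0=B2 v1=G3 v2=A3 downbeat m7
bar 5: v0=F3 v1=D4 v2=F4 downbeat P8
bar 6: v0=G3 v1=G4 v2=B4 downbeat M3
  -> R5 @ bar 0 tick 0 v(0, 2): opens on M3
  -> R2 @ bar 1 tick 0 v(0, 2): G3/B4 M3 -> E3/B3 P5 similar
  -> R3 @ bar 1 tick 0 v(1, 2): C4 above B3
  -> R3 @ bar 1 tick 1 v(1, 2): C4 above B3
  -> R3 @ bar 1 tick 2 v(1, 2): C4 above B3
  -> R3 @ bar 1 tick 3 v(1, 2): C4 above B3
  -> R2 @ bar 2 tick 0 v(0, 1): E3/C4 m6 -> D3/A3 P5 similar
  -> R4 @ bar 2 tick 0 v(0, 2): D3/C4 m7 untreated
  -> R1 @ bar 3 tick 0 v(0, 1): D3/A3 P5 -> C3/G3 P5 similar
  -> R4 @ bar 4 tick 0 v(0, 2): B2/A3 m7 untreated
  -> R2 @ bar 5 tick 0 v(0, 2): B2/A3 m7 -> F3/F4 P8 similar
  -> R7 @ bar 5 tick 0 v(0,): B2->F3 leap 6st
  -> R8 @ bar 5 tick 0 v(0, 2): penult P8 not 3rd/6th
  -> R2 @ bar 6 tick 0 v(0, 1): F3/D4 M6 -> G3/G4 P8 similar
  -> R7 @ bar 6 tick 0 v(2,): F4->B4 leap 6st
  -> R6 @ bar 6 tick 3 v(0, 2): closes on M3

(0, 0, R5, (0, 2))
(1, 0, R2, (0, 2))
(1, 0, R3, (1, 2))
(1, 1, R3, (1, 2))
(1, 2, R3, (1, 2))
(1, 3, R3, (1, 2))
(2, 0, R2, (0, 1))
(2, 0, R4, (0, 2))
(3, 0, R1, (0, 1))
(4, 0, R4, (0, 2))
(5, 0, R2, (0, 2))
(5, 0, R7, (0,))
(5, 0, R8, (0, 2))
(6, 0, R2, (0, 1))
(6, 0, R7, (2,))
(6, 3, R6, (0, 2))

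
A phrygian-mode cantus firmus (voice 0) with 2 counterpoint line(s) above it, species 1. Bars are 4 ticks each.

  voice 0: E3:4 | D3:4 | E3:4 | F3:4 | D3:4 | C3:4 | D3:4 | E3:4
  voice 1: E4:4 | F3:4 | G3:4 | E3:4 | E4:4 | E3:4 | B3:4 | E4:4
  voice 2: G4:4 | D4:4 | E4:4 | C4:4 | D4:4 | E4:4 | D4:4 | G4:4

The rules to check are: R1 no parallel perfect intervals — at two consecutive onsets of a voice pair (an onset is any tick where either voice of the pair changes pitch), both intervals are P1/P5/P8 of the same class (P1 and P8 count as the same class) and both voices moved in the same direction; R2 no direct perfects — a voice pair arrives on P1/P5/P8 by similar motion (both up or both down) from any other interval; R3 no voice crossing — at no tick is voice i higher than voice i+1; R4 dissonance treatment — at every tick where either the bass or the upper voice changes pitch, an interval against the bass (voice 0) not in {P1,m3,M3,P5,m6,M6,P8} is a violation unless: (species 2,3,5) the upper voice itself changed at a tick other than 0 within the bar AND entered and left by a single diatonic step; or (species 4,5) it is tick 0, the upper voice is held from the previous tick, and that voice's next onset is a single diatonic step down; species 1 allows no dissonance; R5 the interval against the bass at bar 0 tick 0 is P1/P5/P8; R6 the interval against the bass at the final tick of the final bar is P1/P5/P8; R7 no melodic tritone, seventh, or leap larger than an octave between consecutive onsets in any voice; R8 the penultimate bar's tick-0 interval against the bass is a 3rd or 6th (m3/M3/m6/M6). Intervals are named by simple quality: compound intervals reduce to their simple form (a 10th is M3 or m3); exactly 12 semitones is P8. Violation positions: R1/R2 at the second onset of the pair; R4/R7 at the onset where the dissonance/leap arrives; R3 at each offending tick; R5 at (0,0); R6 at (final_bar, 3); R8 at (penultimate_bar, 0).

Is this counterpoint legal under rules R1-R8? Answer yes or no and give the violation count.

bar 0: v0=E3 v1=E4 v2=G4 (m3)
bar 1: v0=D3 v1=F3 v2=D4 (P8)
bar 2: v0=E3 v1=G3 v2=E4 (P8)
bar 3: v0=F3 v1=E3 v2=C4 (P5)
bar 4: v0=D3 v1=E4 v2=D4 (P8)
bar 5: v0=C3 v1=E3 v2=E4 (M3)
bar 6: v0=D3 v1=B3 v2=D4 (P8)
bar 7: v0=E3 v1=E4 v2=G4 (m3)
  R5 @ bar0.0: opens on m3
  R2 @ bar1.0: E3/G4 m3 -> D3/D4 P8 similar
  R7 @ bar1.0: E4->F3 leap 11st
  R1 @ bar2.0: D3/D4 P8 -> E3/E4 P8 similar
  R3 @ bar3.0: F3 above E3
  R4 @ bar3.0: F3/E3 m2 untreated
  R3 @ bar3.1: F3 above E3
  R3 @ bar3.2: F3 above E3
  R3 @ bar3.3: F3 above E3
  R3 @ bar4.0: E4 above D4
  R4 @ bar4.0: D3/E4 M2 untreated
  R3 @ bar4.1: E4 above D4
  R3 @ bar4.2: E4 above D4
  R3 @ bar4.3: E4 above D4
  R8 @ bar6.0: penult P8 not 3rd/6th
  R2 @ bar7.0: D3/B3 M6 -> E3/E4 P8 similar
  R6 @ bar7.3: closes on m3

No (17 violations)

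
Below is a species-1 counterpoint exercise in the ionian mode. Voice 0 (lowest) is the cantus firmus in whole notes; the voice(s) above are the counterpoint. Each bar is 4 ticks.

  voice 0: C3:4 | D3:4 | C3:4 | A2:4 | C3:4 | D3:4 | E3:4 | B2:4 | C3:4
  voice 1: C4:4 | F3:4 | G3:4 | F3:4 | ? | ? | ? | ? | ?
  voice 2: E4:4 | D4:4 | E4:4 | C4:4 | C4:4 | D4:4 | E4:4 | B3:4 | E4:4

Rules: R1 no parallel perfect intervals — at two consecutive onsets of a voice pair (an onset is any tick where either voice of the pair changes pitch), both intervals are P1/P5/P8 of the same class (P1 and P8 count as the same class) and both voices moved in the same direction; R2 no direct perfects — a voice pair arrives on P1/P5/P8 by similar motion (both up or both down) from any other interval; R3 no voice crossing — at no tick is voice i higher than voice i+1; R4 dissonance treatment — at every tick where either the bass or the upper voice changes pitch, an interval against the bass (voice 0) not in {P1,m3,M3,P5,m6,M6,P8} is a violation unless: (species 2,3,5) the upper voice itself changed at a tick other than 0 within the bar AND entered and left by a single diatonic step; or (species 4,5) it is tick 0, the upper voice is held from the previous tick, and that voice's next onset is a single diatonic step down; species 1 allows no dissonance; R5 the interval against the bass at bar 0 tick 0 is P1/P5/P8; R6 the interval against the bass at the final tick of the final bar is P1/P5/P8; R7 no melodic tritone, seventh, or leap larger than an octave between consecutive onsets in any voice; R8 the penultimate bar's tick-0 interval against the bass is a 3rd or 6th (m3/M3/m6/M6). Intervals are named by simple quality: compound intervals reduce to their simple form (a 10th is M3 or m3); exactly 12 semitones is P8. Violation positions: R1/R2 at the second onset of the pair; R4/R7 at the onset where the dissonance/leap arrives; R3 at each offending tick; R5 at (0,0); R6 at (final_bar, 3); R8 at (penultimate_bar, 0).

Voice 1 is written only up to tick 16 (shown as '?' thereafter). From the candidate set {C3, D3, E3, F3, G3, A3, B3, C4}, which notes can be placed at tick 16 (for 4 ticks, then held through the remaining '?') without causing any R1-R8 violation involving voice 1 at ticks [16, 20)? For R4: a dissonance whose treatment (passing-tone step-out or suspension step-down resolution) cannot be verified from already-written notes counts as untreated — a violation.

{A3, C3, E3}

C3: legal
D3: violates R4
E3: legal
F3: violates R4
G3: violates R2
A3: legal
B3: violates R4,R7
C4: violates R2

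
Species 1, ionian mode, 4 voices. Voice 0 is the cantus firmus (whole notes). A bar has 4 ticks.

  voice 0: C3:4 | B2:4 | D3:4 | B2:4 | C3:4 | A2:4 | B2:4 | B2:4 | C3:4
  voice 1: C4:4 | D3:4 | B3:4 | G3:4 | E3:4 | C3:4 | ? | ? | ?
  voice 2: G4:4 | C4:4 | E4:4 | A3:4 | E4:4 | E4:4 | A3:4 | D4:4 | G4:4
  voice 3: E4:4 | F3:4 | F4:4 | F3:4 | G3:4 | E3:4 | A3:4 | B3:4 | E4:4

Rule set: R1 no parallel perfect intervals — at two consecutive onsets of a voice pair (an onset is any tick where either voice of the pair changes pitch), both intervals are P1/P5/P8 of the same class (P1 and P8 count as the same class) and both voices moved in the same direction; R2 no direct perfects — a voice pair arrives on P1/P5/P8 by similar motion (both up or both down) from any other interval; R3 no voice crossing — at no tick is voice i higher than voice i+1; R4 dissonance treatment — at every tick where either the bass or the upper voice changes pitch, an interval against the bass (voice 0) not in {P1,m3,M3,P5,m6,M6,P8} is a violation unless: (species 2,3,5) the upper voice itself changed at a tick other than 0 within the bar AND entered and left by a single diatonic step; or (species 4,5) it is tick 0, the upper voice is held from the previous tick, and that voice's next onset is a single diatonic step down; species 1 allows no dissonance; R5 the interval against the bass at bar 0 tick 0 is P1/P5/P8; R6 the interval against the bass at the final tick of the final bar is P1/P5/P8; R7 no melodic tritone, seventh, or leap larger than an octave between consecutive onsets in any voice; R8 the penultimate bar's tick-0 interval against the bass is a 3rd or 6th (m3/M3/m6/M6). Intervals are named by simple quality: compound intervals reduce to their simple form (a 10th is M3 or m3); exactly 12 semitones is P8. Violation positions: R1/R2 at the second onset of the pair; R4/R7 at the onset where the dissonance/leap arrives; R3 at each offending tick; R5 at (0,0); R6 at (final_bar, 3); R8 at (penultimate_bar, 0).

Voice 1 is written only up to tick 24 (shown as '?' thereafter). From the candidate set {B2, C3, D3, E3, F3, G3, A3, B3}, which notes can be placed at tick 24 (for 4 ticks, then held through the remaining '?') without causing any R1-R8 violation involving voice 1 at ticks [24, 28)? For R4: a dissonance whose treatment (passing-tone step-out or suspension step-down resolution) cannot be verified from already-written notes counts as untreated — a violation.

{B2, G3}

B2: legal
C3: violates R4
D3: violates R2
E3: violates R4
F3: violates R4
G3: legal
A3: violates R2,R4
B3: violates R2,R3,R7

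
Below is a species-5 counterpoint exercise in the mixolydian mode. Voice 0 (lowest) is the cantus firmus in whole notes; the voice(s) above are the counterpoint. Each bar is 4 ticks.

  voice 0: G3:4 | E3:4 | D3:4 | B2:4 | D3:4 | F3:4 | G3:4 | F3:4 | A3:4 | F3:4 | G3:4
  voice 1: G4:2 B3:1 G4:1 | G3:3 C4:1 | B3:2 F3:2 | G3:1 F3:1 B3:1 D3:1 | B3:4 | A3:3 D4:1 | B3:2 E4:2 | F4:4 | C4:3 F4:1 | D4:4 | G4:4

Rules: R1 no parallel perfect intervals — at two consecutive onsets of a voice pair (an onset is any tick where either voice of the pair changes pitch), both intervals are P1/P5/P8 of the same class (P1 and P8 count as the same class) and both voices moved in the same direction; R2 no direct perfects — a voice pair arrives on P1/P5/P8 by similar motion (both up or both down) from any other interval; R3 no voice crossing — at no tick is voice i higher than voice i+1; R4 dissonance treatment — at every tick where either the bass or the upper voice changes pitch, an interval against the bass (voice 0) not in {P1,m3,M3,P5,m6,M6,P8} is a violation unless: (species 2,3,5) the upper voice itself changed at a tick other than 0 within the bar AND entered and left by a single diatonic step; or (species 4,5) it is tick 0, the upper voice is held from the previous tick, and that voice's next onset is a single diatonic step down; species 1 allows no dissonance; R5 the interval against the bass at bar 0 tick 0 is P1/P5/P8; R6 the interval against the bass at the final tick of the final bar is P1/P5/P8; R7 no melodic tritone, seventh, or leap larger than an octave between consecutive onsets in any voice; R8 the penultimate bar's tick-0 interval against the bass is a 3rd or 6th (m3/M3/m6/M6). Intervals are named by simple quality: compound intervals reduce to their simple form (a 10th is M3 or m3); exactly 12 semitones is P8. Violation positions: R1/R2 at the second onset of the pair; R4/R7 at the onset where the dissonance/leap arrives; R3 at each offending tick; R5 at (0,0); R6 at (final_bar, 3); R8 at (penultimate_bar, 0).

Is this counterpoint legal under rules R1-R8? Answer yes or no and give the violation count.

No (4 violations)

bar 0: v0=G3 v1=G4 (P8)
bar 1: v0=E3 v1=G3 (m3)
bar 2: v0=D3 v1=B3 (M6)
bar 3: v0=B2 v1=G3 (m6)
bar 4: v0=D3 v1=B3 (M6)
bar 5: v0=F3 v1=A3 (M3)
bar 6: v0=G3 v1=B3 (M3)
bar 7: v0=F3 v1=F4 (P8)
bar 8: v0=A3 v1=C4 (m3)
bar 9: v0=F3 v1=D4 (M6)
bar 10: v0=G3 v1=G4 (P8)
  R7 @ bar2.2: B3->F3 leap 6st
  R4 @ bar3.1: B2/F3 TT untreated
  R7 @ bar3.2: F3->B3 leap 6st
  R2 @ bar10.0: F3/D4 M6 -> G3/G4 P8 similar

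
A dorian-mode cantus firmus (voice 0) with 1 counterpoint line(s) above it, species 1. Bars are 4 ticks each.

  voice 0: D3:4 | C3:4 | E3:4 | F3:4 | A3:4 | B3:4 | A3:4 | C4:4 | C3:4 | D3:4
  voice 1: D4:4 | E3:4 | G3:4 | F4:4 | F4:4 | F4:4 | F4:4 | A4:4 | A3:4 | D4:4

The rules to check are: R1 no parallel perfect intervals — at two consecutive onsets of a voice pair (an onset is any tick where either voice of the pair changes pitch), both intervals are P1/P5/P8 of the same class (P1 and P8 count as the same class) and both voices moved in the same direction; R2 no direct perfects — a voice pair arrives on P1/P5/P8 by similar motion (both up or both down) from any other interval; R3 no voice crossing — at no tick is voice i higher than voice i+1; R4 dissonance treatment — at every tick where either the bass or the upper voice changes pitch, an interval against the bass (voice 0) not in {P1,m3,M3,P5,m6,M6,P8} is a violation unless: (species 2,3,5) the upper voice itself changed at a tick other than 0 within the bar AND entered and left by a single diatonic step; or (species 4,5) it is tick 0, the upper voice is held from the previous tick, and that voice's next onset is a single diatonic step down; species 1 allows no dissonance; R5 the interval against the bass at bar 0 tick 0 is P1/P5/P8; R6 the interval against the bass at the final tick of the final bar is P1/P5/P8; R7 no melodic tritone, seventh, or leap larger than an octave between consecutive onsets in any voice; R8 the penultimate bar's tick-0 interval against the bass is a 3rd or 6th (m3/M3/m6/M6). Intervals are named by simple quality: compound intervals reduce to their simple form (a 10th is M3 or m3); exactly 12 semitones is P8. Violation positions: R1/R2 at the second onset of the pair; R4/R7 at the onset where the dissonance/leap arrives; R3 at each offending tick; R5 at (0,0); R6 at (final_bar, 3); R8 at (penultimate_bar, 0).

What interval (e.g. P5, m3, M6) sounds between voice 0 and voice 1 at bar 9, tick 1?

P8

voice 0=D3 voice 1=D4 -> P8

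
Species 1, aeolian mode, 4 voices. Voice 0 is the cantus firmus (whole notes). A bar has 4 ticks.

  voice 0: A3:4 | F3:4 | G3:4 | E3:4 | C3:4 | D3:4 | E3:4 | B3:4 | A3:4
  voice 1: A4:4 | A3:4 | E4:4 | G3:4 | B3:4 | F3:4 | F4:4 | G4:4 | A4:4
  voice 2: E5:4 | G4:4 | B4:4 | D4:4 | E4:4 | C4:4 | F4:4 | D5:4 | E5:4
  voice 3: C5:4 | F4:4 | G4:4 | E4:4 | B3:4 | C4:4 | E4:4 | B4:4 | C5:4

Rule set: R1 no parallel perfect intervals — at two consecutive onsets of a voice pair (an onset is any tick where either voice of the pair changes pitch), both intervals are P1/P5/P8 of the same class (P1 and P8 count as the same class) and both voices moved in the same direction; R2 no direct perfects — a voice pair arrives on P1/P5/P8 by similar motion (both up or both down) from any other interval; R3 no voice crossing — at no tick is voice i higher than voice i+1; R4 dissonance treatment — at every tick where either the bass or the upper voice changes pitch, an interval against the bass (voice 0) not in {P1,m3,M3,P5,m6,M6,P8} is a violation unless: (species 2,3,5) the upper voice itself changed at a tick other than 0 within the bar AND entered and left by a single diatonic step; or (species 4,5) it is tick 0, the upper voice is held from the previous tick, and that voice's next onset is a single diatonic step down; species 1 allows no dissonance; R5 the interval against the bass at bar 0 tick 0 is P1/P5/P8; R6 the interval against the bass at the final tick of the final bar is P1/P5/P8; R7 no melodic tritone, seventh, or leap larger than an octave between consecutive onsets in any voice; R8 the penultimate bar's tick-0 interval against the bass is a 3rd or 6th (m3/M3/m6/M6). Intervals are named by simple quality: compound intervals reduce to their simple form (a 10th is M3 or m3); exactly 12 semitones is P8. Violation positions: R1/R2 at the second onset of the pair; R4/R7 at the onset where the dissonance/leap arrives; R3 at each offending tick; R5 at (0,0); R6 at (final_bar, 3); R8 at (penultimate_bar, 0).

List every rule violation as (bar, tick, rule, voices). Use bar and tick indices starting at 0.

(0, 0, R3, (2, 3))
(0, 0, R5, (0, 3))
(0, 1, R3, (2, 3))
(0, 2, R3, (2, 3))
(0, 3, R3, (2, 3))
(1, 0, R2, (0, 3))
(1, 0, R3, (2, 3))
(1, 0, R4, (0, 2))
(1, 1, R3, (2, 3))
(1, 2, R3, (2, 3))
(1, 3, R3, (2, 3))
(2, 0, R1, (0, 3))
(2, 0, R2, (1, 2))
(2, 0, R3, (2, 3))
(2, 1, R3, (2, 3))
(2, 2, R3, (2, 3))
(2, 3, R3, (2, 3))
(3, 0, R1, (0, 3))
(3, 0, R1, (1, 2))
(3, 0, R4, (0, 2))
(4, 0, R3, (2, 3))
(4, 0, R4, (0, 1))
(4, 0, R4, (0, 3))
(4, 1, R3, (2, 3))
(4, 2, R3, (2, 3))
(4, 3, R3, (2, 3))
(5, 0, R2, (1, 2))
(5, 0, R4, (0, 2))
(5, 0, R4, (0, 3))
(5, 0, R7, (1,))
(6, 0, R2, (0, 3))
(6, 0, R2, (1, 2))
(6, 0, R3, (2, 3))
(6, 0, R4, (0, 1))
(6, 0, R4, (0, 2))
(6, 1, R3, (2, 3))
(6, 2, R3, (2, 3))
(6, 3, R3, (2, 3))
(7, 0, R1, (0, 3))
(7, 0, R2, (1, 2))
(7, 0, R3, (2, 3))
(7, 0, R8, (0, 3))
(7, 1, R3, (2, 3))
(7, 2, R3, (2, 3))
(7, 3, R3, (2, 3))
(8, 0, R1, (1, 2))
(8, 0, R3, (2, 3))
(8, 1, R3, (2, 3))
(8, 2, R3, (2, 3))
(8, 3, R3, (2, 3))
(8, 3, R6, (0, 3))

bar 0: v0=A3 v1=A4 v2=E5 v3=C5 downbeat m3
bar 1: v0=F3 v1=A3 v2=G4 v3=F4 downbeat P8
bar 2: v0=G3 v1=E4 v2=B4 v3=G4 downbeat P8
bar 3: v0=E3 v1=G3 v2=D4 v3=E4 downbeat P8
bar 4: v0=C3 v1=B3 v2=E4 v3=B3 downbeat M7
bar 5: v0=D3 v1=F3 v2=C4 v3=C4 downbeat m7
bar 6: v0=E3 v1=F4 v2=F4 v3=E4 downbeat P8
bar 7: v0=B3 v1=G4 v2=D5 v3=B4 downbeat P8
bar 8: v0=A3 v1=A4 v2=E5 v3=C5 downbeat m3
  -> R3 @ bar 0 tick 0 v(2, 3): E5 above C5
  -> R5 @ bar 0 tick 0 v(0, 3): opens on m3
  -> R3 @ bar 0 tick 1 v(2, 3): E5 above C5
  -> R3 @ bar 0 tick 2 v(2, 3): E5 above C5
  -> R3 @ bar 0 tick 3 v(2, 3): E5 above C5
  -> R2 @ bar 1 tick 0 v(0, 3): A3/C5 m3 -> F3/F4 P8 similar
  -> R3 @ bar 1 tick 0 v(2, 3): G4 above F4
  -> R4 @ bar 1 tick 0 v(0, 2): F3/G4 M2 untreated
  -> R3 @ bar 1 tick 1 v(2, 3): G4 above F4
  -> R3 @ bar 1 tick 2 v(2, 3): G4 above F4
  -> R3 @ bar 1 tick 3 v(2, 3): G4 above F4
  -> R1 @ bar 2 tick 0 v(0, 3): F3/F4 P8 -> G3/G4 P8 similar
  -> R2 @ bar 2 tick 0 v(1, 2): A3/G4 m7 -> E4/B4 P5 similar
  -> R3 @ bar 2 tick 0 v(2, 3): B4 above G4
  -> R3 @ bar 2 tick 1 v(2, 3): B4 above G4
  -> R3 @ bar 2 tick 2 v(2, 3): B4 above G4
  -> R3 @ bar 2 tick 3 v(2, 3): B4 above G4
  -> R1 @ bar 3 tick 0 v(0, 3): G3/G4 P8 -> E3/E4 P8 similar
  -> R1 @ bar 3 tick 0 v(1, 2): E4/B4 P5 -> G3/D4 P5 similar
  -> R4 @ bar 3 tick 0 v(0, 2): E3/D4 m7 untreated
  -> R3 @ bar 4 tick 0 v(2, 3): E4 above B3
  -> R4 @ bar 4 tick 0 v(0, 1): C3/B3 M7 untreated
  -> R4 @ bar 4 tick 0 v(0, 3): C3/B3 M7 untreated
  -> R3 @ bar 4 tick 1 v(2, 3): E4 above B3
  -> R3 @ bar 4 tick 2 v(2, 3): E4 above B3
  -> R3 @ bar 4 tick 3 v(2, 3): E4 above B3
  -> R2 @ bar 5 tick 0 v(1, 2): B3/E4 P4 -> F3/C4 P5 similar
  -> R4 @ bar 5 tick 0 v(0, 2): D3/C4 m7 untreated
  -> R4 @ bar 5 tick 0 v(0, 3): D3/C4 m7 untreated
  -> R7 @ bar 5 tick 0 v(1,): B3->F3 leap 6st
  -> R2 @ bar 6 tick 0 v(0, 3): D3/C4 m7 -> E3/E4 P8 similar
  -> R2 @ bar 6 tick 0 v(1, 2): F3/C4 P5 -> F4/F4 P1 similar
  -> R3 @ bar 6 tick 0 v(2, 3): F4 above E4
  -> R4 @ bar 6 tick 0 v(0, 1): E3/F4 m2 untreated
  -> R4 @ bar 6 tick 0 v(0, 2): E3/F4 m2 untreated
  -> R3 @ bar 6 tick 1 v(2, 3): F4 above E4
  -> R3 @ bar 6 tick 2 v(2, 3): F4 above E4
  -> R3 @ bar 6 tick 3 v(2, 3): F4 above E4
  -> R1 @ bar 7 tick 0 v(0, 3): E3/E4 P8 -> B3/B4 P8 similar
  -> R2 @ bar 7 tick 0 v(1, 2): F4/F4 P1 -> G4/D5 P5 similar
  -> R3 @ bar 7 tick 0 v(2, 3): D5 above B4
  -> R8 @ bar 7 tick 0 v(0, 3): penult P8 not 3rd/6th
  -> R3 @ bar 7 tick 1 v(2, 3): D5 above B4
  -> R3 @ bar 7 tick 2 v(2, 3): D5 above B4
  -> R3 @ bar 7 tick 3 v(2, 3): D5 above B4
  -> R1 @ bar 8 tick 0 v(1, 2): G4/D5 P5 -> A4/E5 P5 similar
  -> R3 @ bar 8 tick 0 v(2, 3): E5 above C5
  -> R3 @ bar 8 tick 1 v(2, 3): E5 above C5
  -> R3 @ bar 8 tick 2 v(2, 3): E5 above C5
  -> R3 @ bar 8 tick 3 v(2, 3): E5 above C5
  -> R6 @ bar 8 tick 3 v(0, 3): closes on m3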